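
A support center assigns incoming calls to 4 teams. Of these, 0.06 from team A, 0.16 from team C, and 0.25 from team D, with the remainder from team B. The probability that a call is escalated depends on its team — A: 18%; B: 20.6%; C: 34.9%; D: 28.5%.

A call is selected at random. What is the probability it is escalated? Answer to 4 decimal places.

P(B) = 1 − (0.06 + 0.16 + 0.25) = 0.53.
By the law of total probability,
P(E) = P(E|A)·P(A) + P(E|B)·P(B) + P(E|C)·P(C) + P(E|D)·P(D)
      = 0.18·0.06 + 0.206·0.53 + 0.349·0.16 + 0.285·0.25
      = 0.0108 + 0.10918 + 0.05584 + 0.07125 = 0.24707

0.2471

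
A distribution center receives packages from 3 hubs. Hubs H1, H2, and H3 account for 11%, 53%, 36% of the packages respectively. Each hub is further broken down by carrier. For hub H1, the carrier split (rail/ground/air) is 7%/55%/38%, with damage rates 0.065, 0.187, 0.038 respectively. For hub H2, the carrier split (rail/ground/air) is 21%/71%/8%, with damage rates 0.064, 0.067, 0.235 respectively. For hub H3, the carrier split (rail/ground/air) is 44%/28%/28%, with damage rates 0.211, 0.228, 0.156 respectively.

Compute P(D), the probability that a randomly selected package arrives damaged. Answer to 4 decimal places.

P(D|H1) = 0.07·0.065 + 0.55·0.187 + 0.38·0.038 = 0.00455 + 0.10285 + 0.01444 = 0.12184
P(D|H2) = 0.21·0.064 + 0.71·0.067 + 0.08·0.235 = 0.01344 + 0.04757 + 0.0188 = 0.07981
P(D|H3) = 0.44·0.211 + 0.28·0.228 + 0.28·0.156 = 0.09284 + 0.06384 + 0.04368 = 0.20036
Then overall,
P(D) = 0.11·0.12184 + 0.53·0.07981 + 0.36·0.20036
      = 0.0134024 + 0.0422993 + 0.0721296 = 0.1278313

0.1278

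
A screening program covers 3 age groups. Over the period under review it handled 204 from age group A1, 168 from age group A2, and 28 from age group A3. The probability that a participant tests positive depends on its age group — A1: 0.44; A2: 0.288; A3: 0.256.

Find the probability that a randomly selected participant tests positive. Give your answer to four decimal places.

Total: 204 + 168 + 28 = 400.
P(A1) = 204/400 = 0.51. P(A2) = 168/400 = 0.42. P(A3) = 28/400 = 0.07.
Using total probability over the partition,
P(T) = P(T|A1)·P(A1) + P(T|A2)·P(A2) + P(T|A3)·P(A3)
      = 0.44·0.51 + 0.288·0.42 + 0.256·0.07
      = 0.2244 + 0.12096 + 0.01792 = 0.36328

0.3633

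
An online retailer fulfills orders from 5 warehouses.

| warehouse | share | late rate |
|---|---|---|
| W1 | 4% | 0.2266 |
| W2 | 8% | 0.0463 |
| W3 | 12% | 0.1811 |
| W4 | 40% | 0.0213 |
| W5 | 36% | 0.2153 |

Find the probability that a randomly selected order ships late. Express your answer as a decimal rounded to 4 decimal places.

P(L) = P(L|W1)·P(W1) + P(L|W2)·P(W2) + P(L|W3)·P(W3) + P(L|W4)·P(W4) + P(L|W5)·P(W5)
      = 0.2266·0.04 + 0.0463·0.08 + 0.1811·0.12 + 0.0213·0.4 + 0.2153·0.36
      = 0.009064 + 0.003704 + 0.021732 + 0.00852 + 0.077508 = 0.120528

0.1205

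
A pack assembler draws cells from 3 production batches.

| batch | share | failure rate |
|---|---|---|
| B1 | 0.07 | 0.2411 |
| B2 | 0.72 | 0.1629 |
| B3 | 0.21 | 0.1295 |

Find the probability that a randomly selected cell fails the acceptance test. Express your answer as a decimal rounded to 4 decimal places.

P(F) = P(F|B1)·P(B1) + P(F|B2)·P(B2) + P(F|B3)·P(B3)
      = 0.2411·0.07 + 0.1629·0.72 + 0.1295·0.21
      = 0.016877 + 0.117288 + 0.027195 = 0.16136

0.1614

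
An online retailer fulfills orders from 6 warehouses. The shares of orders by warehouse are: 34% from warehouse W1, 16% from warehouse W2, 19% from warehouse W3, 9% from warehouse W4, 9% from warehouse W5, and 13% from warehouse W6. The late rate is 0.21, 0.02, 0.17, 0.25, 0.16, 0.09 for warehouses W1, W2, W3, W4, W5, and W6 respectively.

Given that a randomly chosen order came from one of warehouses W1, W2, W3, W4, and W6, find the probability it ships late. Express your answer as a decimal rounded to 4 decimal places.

0.1551

Let S = {W1, W2, W3, W4, W6}.
P(S) = 0.34 + 0.16 + 0.19 + 0.09 + 0.13 = 0.91.
P(L ∩ S) = 0.21·0.34 + 0.02·0.16 + 0.17·0.19 + 0.25·0.09 + 0.09·0.13 = 0.0714 + 0.0032 + 0.0323 + 0.0225 + 0.0117 = 0.1411.
P(L | S) = 0.1411 / 0.91 = 0.155055…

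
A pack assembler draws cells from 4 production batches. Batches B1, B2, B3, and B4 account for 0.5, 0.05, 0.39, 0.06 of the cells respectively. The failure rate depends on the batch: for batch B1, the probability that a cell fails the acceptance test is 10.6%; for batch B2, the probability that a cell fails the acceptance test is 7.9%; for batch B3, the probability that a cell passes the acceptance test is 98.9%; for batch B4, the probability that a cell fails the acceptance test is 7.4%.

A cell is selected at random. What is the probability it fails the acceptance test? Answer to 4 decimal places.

0.0657

P(F|B3) = 1 − 0.989 = 0.011.
Summing over the partition,
P(F) = P(F|B1)·P(B1) + P(F|B2)·P(B2) + P(F|B3)·P(B3) + P(F|B4)·P(B4)
      = 0.106·0.5 + 0.079·0.05 + 0.011·0.39 + 0.074·0.06
      = 0.053 + 0.00395 + 0.00429 + 0.00444 = 0.06568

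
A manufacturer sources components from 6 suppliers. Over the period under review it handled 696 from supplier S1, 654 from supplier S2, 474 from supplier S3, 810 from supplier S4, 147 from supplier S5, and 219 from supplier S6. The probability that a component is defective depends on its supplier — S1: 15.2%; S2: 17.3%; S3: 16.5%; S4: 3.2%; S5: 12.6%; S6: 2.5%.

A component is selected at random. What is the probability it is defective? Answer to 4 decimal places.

P(D) ≈ 0.1157

Total: 696 + 654 + 474 + 810 + 147 + 219 = 3000.
P(S1) = 696/3000 = 0.232. P(S2) = 654/3000 = 0.218. P(S3) = 474/3000 = 0.158. P(S4) = 810/3000 = 0.27. P(S5) = 147/3000 = 0.049. P(S6) = 219/3000 = 0.073.
P(D) = P(D|S1)·P(S1) + P(D|S2)·P(S2) + P(D|S3)·P(S3) + P(D|S4)·P(S4) + P(D|S5)·P(S5) + P(D|S6)·P(S6)
      = 0.152·0.232 + 0.173·0.218 + 0.165·0.158 + 0.032·0.27 + 0.126·0.049 + 0.025·0.073
      = 0.035264 + 0.037714 + 0.02607 + 0.00864 + 0.006174 + 0.001825 = 0.115687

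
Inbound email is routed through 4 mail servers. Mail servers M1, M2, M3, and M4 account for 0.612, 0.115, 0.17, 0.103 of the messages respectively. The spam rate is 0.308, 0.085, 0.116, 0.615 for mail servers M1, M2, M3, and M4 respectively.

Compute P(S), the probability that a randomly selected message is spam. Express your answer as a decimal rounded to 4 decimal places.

P(S) = P(S|M1)·P(M1) + P(S|M2)·P(M2) + P(S|M3)·P(M3) + P(S|M4)·P(M4)
      = 0.308·0.612 + 0.085·0.115 + 0.116·0.17 + 0.615·0.103
      = 0.188496 + 0.009775 + 0.01972 + 0.063345 = 0.281336

P(S) ≈ 0.2813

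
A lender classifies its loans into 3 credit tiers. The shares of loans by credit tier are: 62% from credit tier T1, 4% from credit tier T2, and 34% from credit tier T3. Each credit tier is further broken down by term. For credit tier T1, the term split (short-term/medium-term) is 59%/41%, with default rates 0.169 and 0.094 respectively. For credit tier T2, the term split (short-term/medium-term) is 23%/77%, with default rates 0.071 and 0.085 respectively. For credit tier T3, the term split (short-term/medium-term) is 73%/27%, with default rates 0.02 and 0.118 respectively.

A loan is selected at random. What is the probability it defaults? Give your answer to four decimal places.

0.1048

P(D|T1) = 0.59·0.169 + 0.41·0.094 = 0.09971 + 0.03854 = 0.13825
P(D|T2) = 0.23·0.071 + 0.77·0.085 = 0.01633 + 0.06545 = 0.08178
P(D|T3) = 0.73·0.02 + 0.27·0.118 = 0.0146 + 0.03186 = 0.04646
By total probability over the outer partition,
P(D) = 0.62·0.13825 + 0.04·0.08178 + 0.34·0.04646
      = 0.085715 + 0.0032712 + 0.0157964 = 0.1047826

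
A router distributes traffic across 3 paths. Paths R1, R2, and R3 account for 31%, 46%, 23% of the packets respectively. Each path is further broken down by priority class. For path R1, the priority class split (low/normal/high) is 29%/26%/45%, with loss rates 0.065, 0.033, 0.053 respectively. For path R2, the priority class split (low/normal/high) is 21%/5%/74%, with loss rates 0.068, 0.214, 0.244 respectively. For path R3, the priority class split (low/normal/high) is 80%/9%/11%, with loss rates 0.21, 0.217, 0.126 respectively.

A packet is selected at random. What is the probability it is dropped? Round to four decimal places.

P(L|R1) = 0.29·0.065 + 0.26·0.033 + 0.45·0.053 = 0.01885 + 0.00858 + 0.02385 = 0.05128
P(L|R2) = 0.21·0.068 + 0.05·0.214 + 0.74·0.244 = 0.01428 + 0.0107 + 0.18056 = 0.20554
P(L|R3) = 0.8·0.21 + 0.09·0.217 + 0.11·0.126 = 0.168 + 0.01953 + 0.01386 = 0.20139
Then overall,
P(L) = 0.31·0.05128 + 0.46·0.20554 + 0.23·0.20139
      = 0.0158968 + 0.0945484 + 0.0463197 = 0.1567649

0.1568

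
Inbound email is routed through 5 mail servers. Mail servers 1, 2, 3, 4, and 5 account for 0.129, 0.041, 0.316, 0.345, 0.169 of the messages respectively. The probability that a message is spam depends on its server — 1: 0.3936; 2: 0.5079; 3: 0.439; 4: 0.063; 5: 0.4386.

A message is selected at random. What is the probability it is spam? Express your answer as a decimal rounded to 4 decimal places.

0.3062

By the law of total probability,
P(S) = P(S|1)·P(1) + P(S|2)·P(2) + P(S|3)·P(3) + P(S|4)·P(4) + P(S|5)·P(5)
      = 0.3936·0.129 + 0.5079·0.041 + 0.439·0.316 + 0.063·0.345 + 0.4386·0.169
      = 0.0507744 + 0.0208239 + 0.138724 + 0.021735 + 0.0741234 = 0.3061807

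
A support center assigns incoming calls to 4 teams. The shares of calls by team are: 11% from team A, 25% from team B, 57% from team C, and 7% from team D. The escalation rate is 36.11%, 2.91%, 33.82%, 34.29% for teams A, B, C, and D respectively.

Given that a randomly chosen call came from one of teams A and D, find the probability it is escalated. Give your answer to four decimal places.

Let S = {A, D}.
P(S) = 0.11 + 0.07 = 0.18.
P(E ∩ S) = 0.3611·0.11 + 0.3429·0.07 = 0.039721 + 0.024003 = 0.063724.
P(E | S) = 0.063724 / 0.18 = 0.354022…

P(E|S) ≈ 0.3540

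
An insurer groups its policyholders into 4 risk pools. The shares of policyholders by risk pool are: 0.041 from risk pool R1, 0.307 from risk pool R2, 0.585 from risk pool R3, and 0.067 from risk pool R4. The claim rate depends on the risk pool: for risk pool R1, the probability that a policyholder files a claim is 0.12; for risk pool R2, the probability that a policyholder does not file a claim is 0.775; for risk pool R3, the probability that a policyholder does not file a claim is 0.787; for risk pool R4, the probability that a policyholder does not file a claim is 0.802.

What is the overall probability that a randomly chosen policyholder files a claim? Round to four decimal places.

P(C) ≈ 0.2119

P(C|R2) = 1 − 0.775 = 0.225.
P(C|R3) = 1 − 0.787 = 0.213.
P(C|R4) = 1 − 0.802 = 0.198.
P(C) = P(C|R1)·P(R1) + P(C|R2)·P(R2) + P(C|R3)·P(R3) + P(C|R4)·P(R4)
      = 0.12·0.041 + 0.225·0.307 + 0.213·0.585 + 0.198·0.067
      = 0.00492 + 0.069075 + 0.124605 + 0.013266 = 0.211866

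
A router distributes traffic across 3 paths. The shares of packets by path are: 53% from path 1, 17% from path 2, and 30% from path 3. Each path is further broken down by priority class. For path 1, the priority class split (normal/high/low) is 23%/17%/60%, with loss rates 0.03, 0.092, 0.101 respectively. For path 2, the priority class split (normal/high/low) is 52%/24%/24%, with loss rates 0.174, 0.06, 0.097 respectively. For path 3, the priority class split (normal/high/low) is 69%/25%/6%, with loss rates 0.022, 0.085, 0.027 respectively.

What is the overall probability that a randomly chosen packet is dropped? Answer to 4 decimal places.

P(L|1) = 0.23·0.03 + 0.17·0.092 + 0.6·0.101 = 0.0069 + 0.01564 + 0.0606 = 0.08314
P(L|2) = 0.52·0.174 + 0.24·0.06 + 0.24·0.097 = 0.09048 + 0.0144 + 0.02328 = 0.12816
P(L|3) = 0.69·0.022 + 0.25·0.085 + 0.06·0.027 = 0.01518 + 0.02125 + 0.00162 = 0.03805
Then overall,
P(L) = 0.53·0.08314 + 0.17·0.12816 + 0.3·0.03805
      = 0.0440642 + 0.0217872 + 0.011415 = 0.0772664

P(L) ≈ 0.0773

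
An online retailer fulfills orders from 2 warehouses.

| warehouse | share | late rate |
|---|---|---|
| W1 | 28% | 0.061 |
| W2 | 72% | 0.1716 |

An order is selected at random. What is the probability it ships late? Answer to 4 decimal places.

P(L) = P(L|W1)·P(W1) + P(L|W2)·P(W2)
      = 0.061·0.28 + 0.1716·0.72
      = 0.01708 + 0.123552 = 0.140632

0.1406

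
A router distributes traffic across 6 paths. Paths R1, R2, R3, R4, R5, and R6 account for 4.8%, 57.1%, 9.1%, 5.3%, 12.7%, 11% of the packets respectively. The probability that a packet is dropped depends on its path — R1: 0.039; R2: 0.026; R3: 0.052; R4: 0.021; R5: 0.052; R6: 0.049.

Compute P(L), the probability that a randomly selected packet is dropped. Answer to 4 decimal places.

P(L) ≈ 0.0346

Using total probability over the partition,
P(L) = P(L|R1)·P(R1) + P(L|R2)·P(R2) + P(L|R3)·P(R3) + P(L|R4)·P(R4) + P(L|R5)·P(R5) + P(L|R6)·P(R6)
      = 0.039·0.048 + 0.026·0.571 + 0.052·0.091 + 0.021·0.053 + 0.052·0.127 + 0.049·0.11
      = 0.001872 + 0.014846 + 0.004732 + 0.001113 + 0.006604 + 0.00539 = 0.034557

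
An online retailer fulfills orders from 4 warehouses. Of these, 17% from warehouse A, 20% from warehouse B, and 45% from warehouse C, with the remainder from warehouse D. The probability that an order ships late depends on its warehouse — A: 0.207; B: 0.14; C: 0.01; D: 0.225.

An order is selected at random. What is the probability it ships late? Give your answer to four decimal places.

P(D) = 1 − (0.17 + 0.2 + 0.45) = 0.18.
Using total probability over the partition,
P(L) = P(L|A)·P(A) + P(L|B)·P(B) + P(L|C)·P(C) + P(L|D)·P(D)
      = 0.207·0.17 + 0.14·0.2 + 0.01·0.45 + 0.225·0.18
      = 0.03519 + 0.028 + 0.0045 + 0.0405 = 0.10819

P(L) ≈ 0.1082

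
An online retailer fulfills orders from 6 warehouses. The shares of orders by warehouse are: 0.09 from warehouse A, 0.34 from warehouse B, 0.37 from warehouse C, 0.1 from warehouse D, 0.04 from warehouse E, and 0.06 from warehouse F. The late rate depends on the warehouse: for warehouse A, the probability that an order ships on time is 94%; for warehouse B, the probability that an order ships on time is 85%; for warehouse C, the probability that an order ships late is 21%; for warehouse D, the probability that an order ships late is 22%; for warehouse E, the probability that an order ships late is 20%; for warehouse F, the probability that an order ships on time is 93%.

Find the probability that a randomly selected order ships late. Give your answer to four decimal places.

0.1683

P(L|A) = 1 − 0.94 = 0.06.
P(L|B) = 1 − 0.85 = 0.15.
P(L|F) = 1 − 0.93 = 0.07.
Summing over the partition,
P(L) = P(L|A)·P(A) + P(L|B)·P(B) + P(L|C)·P(C) + P(L|D)·P(D) + P(L|E)·P(E) + P(L|F)·P(F)
      = 0.06·0.09 + 0.15·0.34 + 0.21·0.37 + 0.22·0.1 + 0.2·0.04 + 0.07·0.06
      = 0.0054 + 0.051 + 0.0777 + 0.022 + 0.008 + 0.0042 = 0.1683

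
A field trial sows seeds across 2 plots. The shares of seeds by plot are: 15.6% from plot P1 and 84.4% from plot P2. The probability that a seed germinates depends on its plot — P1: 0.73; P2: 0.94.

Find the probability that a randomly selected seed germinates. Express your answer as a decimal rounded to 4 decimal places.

0.9072

Summing over the partition,
P(G) = P(G|P1)·P(P1) + P(G|P2)·P(P2)
      = 0.73·0.156 + 0.94·0.844
      = 0.11388 + 0.79336 = 0.90724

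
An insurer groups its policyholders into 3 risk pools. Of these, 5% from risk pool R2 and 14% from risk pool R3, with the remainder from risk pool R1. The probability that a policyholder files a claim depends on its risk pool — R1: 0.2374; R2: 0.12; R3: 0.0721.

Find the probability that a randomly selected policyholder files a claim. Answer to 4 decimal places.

P(C) ≈ 0.2084

P(R1) = 1 − (0.05 + 0.14) = 0.81.
Summing over the partition,
P(C) = P(C|R1)·P(R1) + P(C|R2)·P(R2) + P(C|R3)·P(R3)
      = 0.2374·0.81 + 0.12·0.05 + 0.0721·0.14
      = 0.192294 + 0.006 + 0.010094 = 0.208388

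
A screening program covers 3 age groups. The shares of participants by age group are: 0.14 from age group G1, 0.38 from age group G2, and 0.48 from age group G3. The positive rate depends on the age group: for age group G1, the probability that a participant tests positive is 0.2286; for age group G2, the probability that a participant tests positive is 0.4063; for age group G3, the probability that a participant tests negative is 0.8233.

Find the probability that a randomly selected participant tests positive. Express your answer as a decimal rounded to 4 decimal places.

P(T|G3) = 1 − 0.8233 = 0.1767.
P(T) = P(T|G1)·P(G1) + P(T|G2)·P(G2) + P(T|G3)·P(G3)
      = 0.2286·0.14 + 0.4063·0.38 + 0.1767·0.48
      = 0.032004 + 0.154394 + 0.084816 = 0.271214

0.2712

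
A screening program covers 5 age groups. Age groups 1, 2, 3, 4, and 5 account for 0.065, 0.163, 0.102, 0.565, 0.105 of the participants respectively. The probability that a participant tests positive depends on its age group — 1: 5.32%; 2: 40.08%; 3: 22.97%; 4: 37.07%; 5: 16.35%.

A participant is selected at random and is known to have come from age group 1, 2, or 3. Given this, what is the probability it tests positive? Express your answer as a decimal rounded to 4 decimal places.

Let S = {1, 2, 3}.
P(S) = 0.065 + 0.163 + 0.102 = 0.33.
P(T ∩ S) = 0.0532·0.065 + 0.4008·0.163 + 0.2297·0.102 = 0.003458 + 0.0653304 + 0.0234294 = 0.0922178.
P(T | S) = 0.0922178 / 0.33 = 0.279448…

P(T|S) ≈ 0.2794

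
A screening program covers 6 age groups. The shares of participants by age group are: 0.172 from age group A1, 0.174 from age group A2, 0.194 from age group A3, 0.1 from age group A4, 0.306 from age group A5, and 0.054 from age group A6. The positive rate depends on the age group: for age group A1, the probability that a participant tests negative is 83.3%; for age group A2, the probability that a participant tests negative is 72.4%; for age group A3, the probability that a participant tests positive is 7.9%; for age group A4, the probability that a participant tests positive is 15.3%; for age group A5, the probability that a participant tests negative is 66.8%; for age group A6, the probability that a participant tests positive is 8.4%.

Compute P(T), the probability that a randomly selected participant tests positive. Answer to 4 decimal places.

P(T) ≈ 0.2135

P(T|A1) = 1 − 0.833 = 0.167.
P(T|A2) = 1 − 0.724 = 0.276.
P(T|A5) = 1 − 0.668 = 0.332.
P(T) = P(T|A1)·P(A1) + P(T|A2)·P(A2) + P(T|A3)·P(A3) + P(T|A4)·P(A4) + P(T|A5)·P(A5) + P(T|A6)·P(A6)
      = 0.167·0.172 + 0.276·0.174 + 0.079·0.194 + 0.153·0.1 + 0.332·0.306 + 0.084·0.054
      = 0.028724 + 0.048024 + 0.015326 + 0.0153 + 0.101592 + 0.004536 = 0.213502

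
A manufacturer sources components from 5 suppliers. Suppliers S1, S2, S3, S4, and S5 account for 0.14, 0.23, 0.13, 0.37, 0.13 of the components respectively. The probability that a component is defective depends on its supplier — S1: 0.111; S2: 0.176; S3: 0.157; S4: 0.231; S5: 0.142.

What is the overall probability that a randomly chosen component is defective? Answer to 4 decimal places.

P(D) = P(D|S1)·P(S1) + P(D|S2)·P(S2) + P(D|S3)·P(S3) + P(D|S4)·P(S4) + P(D|S5)·P(S5)
      = 0.111·0.14 + 0.176·0.23 + 0.157·0.13 + 0.231·0.37 + 0.142·0.13
      = 0.01554 + 0.04048 + 0.02041 + 0.08547 + 0.01846 = 0.18036

P(D) ≈ 0.1804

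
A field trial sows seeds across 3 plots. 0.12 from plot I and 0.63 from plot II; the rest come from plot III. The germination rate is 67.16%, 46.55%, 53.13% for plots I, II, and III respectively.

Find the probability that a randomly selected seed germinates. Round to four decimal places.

P(G) ≈ 0.5067

P(III) = 1 − (0.12 + 0.63) = 0.25.
P(G) = P(G|I)·P(I) + P(G|II)·P(II) + P(G|III)·P(III)
      = 0.6716·0.12 + 0.4655·0.63 + 0.5313·0.25
      = 0.080592 + 0.293265 + 0.132825 = 0.506682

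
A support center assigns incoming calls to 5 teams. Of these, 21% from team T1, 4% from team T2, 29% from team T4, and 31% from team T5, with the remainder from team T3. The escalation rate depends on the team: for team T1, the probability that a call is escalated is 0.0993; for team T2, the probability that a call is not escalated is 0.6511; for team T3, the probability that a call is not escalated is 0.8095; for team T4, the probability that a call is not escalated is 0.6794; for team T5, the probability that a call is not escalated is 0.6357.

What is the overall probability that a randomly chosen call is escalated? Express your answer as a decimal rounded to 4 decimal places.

P(T3) = 1 − (0.21 + 0.04 + 0.29 + 0.31) = 0.15.
P(E|T2) = 1 − 0.6511 = 0.3489.
P(E|T3) = 1 − 0.8095 = 0.1905.
P(E|T4) = 1 − 0.6794 = 0.3206.
P(E|T5) = 1 − 0.6357 = 0.3643.
P(E) = P(E|T1)·P(T1) + P(E|T2)·P(T2) + P(E|T3)·P(T3) + P(E|T4)·P(T4) + P(E|T5)·P(T5)
      = 0.0993·0.21 + 0.3489·0.04 + 0.1905·0.15 + 0.3206·0.29 + 0.3643·0.31
      = 0.020853 + 0.013956 + 0.028575 + 0.092974 + 0.112933 = 0.269291

0.2693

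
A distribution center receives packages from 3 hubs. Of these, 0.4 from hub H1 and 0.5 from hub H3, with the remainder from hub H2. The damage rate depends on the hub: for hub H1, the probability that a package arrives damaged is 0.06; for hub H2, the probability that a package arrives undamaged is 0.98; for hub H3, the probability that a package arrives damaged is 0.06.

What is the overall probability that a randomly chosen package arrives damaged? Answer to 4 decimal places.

0.0560

P(H2) = 1 − (0.4 + 0.5) = 0.1.
P(D|H2) = 1 − 0.98 = 0.02.
P(D) = P(D|H1)·P(H1) + P(D|H2)·P(H2) + P(D|H3)·P(H3)
      = 0.06·0.4 + 0.02·0.1 + 0.06·0.5
      = 0.024 + 0.002 + 0.03 = 0.056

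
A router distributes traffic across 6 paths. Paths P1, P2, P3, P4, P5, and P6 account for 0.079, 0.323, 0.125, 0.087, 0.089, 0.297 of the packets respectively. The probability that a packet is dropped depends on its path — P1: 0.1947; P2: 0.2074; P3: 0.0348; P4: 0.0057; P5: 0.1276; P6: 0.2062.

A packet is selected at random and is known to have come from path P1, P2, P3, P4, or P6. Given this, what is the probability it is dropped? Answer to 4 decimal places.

Let S = {P1, P2, P3, P4, P6}.
P(S) = 0.079 + 0.323 + 0.125 + 0.087 + 0.297 = 0.911.
P(L ∩ S) = 0.1947·0.079 + 0.2074·0.323 + 0.0348·0.125 + 0.0057·0.087 + 0.2062·0.297 = 0.0153813 + 0.0669902 + 0.00435 + 0.0004959 + 0.0612414 = 0.1484588.
P(L | S) = 0.1484588 / 0.911 = 0.162962…

0.1630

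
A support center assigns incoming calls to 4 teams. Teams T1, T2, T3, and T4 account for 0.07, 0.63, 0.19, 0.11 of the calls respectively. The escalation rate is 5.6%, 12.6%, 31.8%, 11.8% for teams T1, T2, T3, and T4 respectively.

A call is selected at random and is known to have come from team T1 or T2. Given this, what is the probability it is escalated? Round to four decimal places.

Let S = {T1, T2}.
P(S) = 0.07 + 0.63 = 0.7.
P(E ∩ S) = 0.056·0.07 + 0.126·0.63 = 0.00392 + 0.07938 = 0.0833.
P(E | S) = 0.0833 / 0.7 = 0.119000…

0.1190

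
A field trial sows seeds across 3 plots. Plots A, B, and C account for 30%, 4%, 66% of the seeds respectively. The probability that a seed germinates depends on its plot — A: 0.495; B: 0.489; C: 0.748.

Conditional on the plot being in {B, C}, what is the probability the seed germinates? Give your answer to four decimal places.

0.7332

Let S = {B, C}.
P(S) = 0.04 + 0.66 = 0.7.
P(G ∩ S) = 0.489·0.04 + 0.748·0.66 = 0.01956 + 0.49368 = 0.51324.
P(G | S) = 0.51324 / 0.7 = 0.733200…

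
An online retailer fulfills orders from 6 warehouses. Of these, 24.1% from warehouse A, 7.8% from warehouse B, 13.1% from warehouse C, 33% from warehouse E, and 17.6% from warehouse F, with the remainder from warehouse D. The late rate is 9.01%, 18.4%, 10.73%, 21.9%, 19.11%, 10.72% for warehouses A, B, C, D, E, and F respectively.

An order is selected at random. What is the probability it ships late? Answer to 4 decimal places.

P(D) = 1 − (0.241 + 0.078 + 0.131 + 0.33 + 0.176) = 0.044.
P(L) = P(L|A)·P(A) + P(L|B)·P(B) + P(L|C)·P(C) + P(L|D)·P(D) + P(L|E)·P(E) + P(L|F)·P(F)
      = 0.0901·0.241 + 0.184·0.078 + 0.1073·0.131 + 0.219·0.044 + 0.1911·0.33 + 0.1072·0.176
      = 0.0217141 + 0.014352 + 0.0140563 + 0.009636 + 0.063063 + 0.0188672 = 0.1416886

0.1417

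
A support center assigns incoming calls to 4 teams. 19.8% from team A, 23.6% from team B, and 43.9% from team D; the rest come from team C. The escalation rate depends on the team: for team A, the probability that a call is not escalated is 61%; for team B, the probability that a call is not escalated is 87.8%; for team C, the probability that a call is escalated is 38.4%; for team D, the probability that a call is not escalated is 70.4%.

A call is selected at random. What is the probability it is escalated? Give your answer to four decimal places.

P(C) = 1 − (0.198 + 0.236 + 0.439) = 0.127.
P(E|A) = 1 − 0.61 = 0.39.
P(E|B) = 1 − 0.878 = 0.122.
P(E|D) = 1 − 0.704 = 0.296.
P(E) = P(E|A)·P(A) + P(E|B)·P(B) + P(E|C)·P(C) + P(E|D)·P(D)
      = 0.39·0.198 + 0.122·0.236 + 0.384·0.127 + 0.296·0.439
      = 0.07722 + 0.028792 + 0.048768 + 0.129944 = 0.284724

P(E) ≈ 0.2847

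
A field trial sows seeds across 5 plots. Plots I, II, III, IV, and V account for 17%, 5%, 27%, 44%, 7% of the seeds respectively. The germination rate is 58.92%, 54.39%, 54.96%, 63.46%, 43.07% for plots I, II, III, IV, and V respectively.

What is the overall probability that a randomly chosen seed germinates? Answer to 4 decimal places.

P(G) = P(G|I)·P(I) + P(G|II)·P(II) + P(G|III)·P(III) + P(G|IV)·P(IV) + P(G|V)·P(V)
      = 0.5892·0.17 + 0.5439·0.05 + 0.5496·0.27 + 0.6346·0.44 + 0.4307·0.07
      = 0.100164 + 0.027195 + 0.148392 + 0.279224 + 0.030149 = 0.585124

0.5851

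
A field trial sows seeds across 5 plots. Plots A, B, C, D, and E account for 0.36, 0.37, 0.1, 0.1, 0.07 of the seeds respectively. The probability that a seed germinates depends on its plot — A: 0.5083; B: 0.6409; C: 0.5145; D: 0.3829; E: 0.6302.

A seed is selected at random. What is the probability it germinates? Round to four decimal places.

P(G) = P(G|A)·P(A) + P(G|B)·P(B) + P(G|C)·P(C) + P(G|D)·P(D) + P(G|E)·P(E)
      = 0.5083·0.36 + 0.6409·0.37 + 0.5145·0.1 + 0.3829·0.1 + 0.6302·0.07
      = 0.182988 + 0.237133 + 0.05145 + 0.03829 + 0.044114 = 0.553975

0.5540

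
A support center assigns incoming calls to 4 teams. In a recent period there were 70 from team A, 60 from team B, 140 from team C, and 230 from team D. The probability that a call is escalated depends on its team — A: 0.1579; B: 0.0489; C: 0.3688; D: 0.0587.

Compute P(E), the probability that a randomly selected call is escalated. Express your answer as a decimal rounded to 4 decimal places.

P(E) ≈ 0.1582

Total: 70 + 60 + 140 + 230 = 500.
P(A) = 70/500 = 0.14. P(B) = 60/500 = 0.12. P(C) = 140/500 = 0.28. P(D) = 230/500 = 0.46.
Summing over the partition,
P(E) = P(E|A)·P(A) + P(E|B)·P(B) + P(E|C)·P(C) + P(E|D)·P(D)
      = 0.1579·0.14 + 0.0489·0.12 + 0.3688·0.28 + 0.0587·0.46
      = 0.022106 + 0.005868 + 0.103264 + 0.027002 = 0.15824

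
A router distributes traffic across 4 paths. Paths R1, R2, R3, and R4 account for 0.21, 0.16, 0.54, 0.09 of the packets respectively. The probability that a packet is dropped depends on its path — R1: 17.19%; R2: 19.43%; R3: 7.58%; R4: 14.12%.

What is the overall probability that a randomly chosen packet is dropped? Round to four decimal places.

Summing over the partition,
P(L) = P(L|R1)·P(R1) + P(L|R2)·P(R2) + P(L|R3)·P(R3) + P(L|R4)·P(R4)
      = 0.1719·0.21 + 0.1943·0.16 + 0.0758·0.54 + 0.1412·0.09
      = 0.036099 + 0.031088 + 0.040932 + 0.012708 = 0.120827

P(L) ≈ 0.1208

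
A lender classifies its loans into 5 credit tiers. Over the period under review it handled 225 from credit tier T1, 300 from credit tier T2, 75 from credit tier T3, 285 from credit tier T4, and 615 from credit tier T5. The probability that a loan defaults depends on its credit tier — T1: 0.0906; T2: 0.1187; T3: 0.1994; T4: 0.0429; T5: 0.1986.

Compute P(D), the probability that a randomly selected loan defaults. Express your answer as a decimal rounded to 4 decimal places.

Total: 225 + 300 + 75 + 285 + 615 = 1500.
P(T1) = 225/1500 = 0.15. P(T2) = 300/1500 = 0.2. P(T3) = 75/1500 = 0.05. P(T4) = 285/1500 = 0.19. P(T5) = 615/1500 = 0.41.
P(D) = P(D|T1)·P(T1) + P(D|T2)·P(T2) + P(D|T3)·P(T3) + P(D|T4)·P(T4) + P(D|T5)·P(T5)
      = 0.0906·0.15 + 0.1187·0.2 + 0.1994·0.05 + 0.0429·0.19 + 0.1986·0.41
      = 0.01359 + 0.02374 + 0.00997 + 0.008151 + 0.081426 = 0.136877

P(D) ≈ 0.1369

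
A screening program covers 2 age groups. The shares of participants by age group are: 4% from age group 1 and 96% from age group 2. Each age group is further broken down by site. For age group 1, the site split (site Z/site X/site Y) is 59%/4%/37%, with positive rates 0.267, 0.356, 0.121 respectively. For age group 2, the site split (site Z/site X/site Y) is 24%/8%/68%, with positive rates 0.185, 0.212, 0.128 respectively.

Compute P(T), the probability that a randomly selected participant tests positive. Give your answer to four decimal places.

0.1511

P(T|1) = 0.59·0.267 + 0.04·0.356 + 0.37·0.121 = 0.15753 + 0.01424 + 0.04477 = 0.21654
P(T|2) = 0.24·0.185 + 0.08·0.212 + 0.68·0.128 = 0.0444 + 0.01696 + 0.08704 = 0.1484
By total probability over the outer partition,
P(T) = 0.04·0.21654 + 0.96·0.1484
      = 0.0086616 + 0.142464 = 0.1511256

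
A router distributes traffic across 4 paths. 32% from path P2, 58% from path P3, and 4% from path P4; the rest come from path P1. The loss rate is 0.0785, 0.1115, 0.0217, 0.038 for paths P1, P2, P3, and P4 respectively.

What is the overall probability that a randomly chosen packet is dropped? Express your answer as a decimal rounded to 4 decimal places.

0.0545

P(P1) = 1 − (0.32 + 0.58 + 0.04) = 0.06.
Using total probability over the partition,
P(L) = P(L|P1)·P(P1) + P(L|P2)·P(P2) + P(L|P3)·P(P3) + P(L|P4)·P(P4)
      = 0.0785·0.06 + 0.1115·0.32 + 0.0217·0.58 + 0.038·0.04
      = 0.00471 + 0.03568 + 0.012586 + 0.00152 = 0.054496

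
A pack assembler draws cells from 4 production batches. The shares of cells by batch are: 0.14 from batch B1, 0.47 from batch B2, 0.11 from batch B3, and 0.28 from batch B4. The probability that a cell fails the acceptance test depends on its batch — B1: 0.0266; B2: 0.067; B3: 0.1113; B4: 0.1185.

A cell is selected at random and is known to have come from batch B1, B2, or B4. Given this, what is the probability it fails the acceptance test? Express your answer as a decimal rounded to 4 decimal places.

Let S = {B1, B2, B4}.
P(S) = 0.14 + 0.47 + 0.28 = 0.89.
P(F ∩ S) = 0.0266·0.14 + 0.067·0.47 + 0.1185·0.28 = 0.003724 + 0.03149 + 0.03318 = 0.068394.
P(F | S) = 0.068394 / 0.89 = 0.076847…

P(F|S) ≈ 0.0768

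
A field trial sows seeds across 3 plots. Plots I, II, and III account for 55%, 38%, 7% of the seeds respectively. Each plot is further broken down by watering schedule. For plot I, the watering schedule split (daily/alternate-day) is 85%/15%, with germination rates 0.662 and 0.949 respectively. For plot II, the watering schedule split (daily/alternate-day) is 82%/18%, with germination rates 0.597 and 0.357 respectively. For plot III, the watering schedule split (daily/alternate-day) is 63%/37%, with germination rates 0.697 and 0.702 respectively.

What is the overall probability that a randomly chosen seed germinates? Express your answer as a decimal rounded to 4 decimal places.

P(G|I) = 0.85·0.662 + 0.15·0.949 = 0.5627 + 0.14235 = 0.70505
P(G|II) = 0.82·0.597 + 0.18·0.357 = 0.48954 + 0.06426 = 0.5538
P(G|III) = 0.63·0.697 + 0.37·0.702 = 0.43911 + 0.25974 = 0.69885
By total probability over the outer partition,
P(G) = 0.55·0.70505 + 0.38·0.5538 + 0.07·0.69885
      = 0.3877775 + 0.210444 + 0.0489195 = 0.647141

0.6471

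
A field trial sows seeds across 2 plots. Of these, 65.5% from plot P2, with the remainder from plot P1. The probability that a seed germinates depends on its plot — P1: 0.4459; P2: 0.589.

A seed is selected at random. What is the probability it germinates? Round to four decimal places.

P(P1) = 1 − (0.655) = 0.345.
P(G) = P(G|P1)·P(P1) + P(G|P2)·P(P2)
      = 0.4459·0.345 + 0.589·0.655
      = 0.1538355 + 0.385795 = 0.5396305

P(G) ≈ 0.5396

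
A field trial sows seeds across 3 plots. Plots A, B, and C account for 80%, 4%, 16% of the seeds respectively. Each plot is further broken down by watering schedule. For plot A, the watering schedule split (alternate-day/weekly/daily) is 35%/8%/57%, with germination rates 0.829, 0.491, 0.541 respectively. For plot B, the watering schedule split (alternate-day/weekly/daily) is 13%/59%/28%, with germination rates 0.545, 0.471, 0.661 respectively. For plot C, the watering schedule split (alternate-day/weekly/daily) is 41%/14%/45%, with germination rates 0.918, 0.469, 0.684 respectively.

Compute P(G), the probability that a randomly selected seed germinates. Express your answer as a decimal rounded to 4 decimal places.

0.6516

P(G|A) = 0.35·0.829 + 0.08·0.491 + 0.57·0.541 = 0.29015 + 0.03928 + 0.30837 = 0.6378
P(G|B) = 0.13·0.545 + 0.59·0.471 + 0.28·0.661 = 0.07085 + 0.27789 + 0.18508 = 0.53382
P(G|C) = 0.41·0.918 + 0.14·0.469 + 0.45·0.684 = 0.37638 + 0.06566 + 0.3078 = 0.74984
Then overall,
P(G) = 0.8·0.6378 + 0.04·0.53382 + 0.16·0.74984
      = 0.51024 + 0.0213528 + 0.1199744 = 0.6515672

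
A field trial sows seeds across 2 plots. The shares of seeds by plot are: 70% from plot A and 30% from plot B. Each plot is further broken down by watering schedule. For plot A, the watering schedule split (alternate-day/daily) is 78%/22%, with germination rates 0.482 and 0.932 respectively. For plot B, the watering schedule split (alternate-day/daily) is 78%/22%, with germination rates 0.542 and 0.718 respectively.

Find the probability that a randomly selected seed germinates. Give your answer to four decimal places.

P(G|A) = 0.78·0.482 + 0.22·0.932 = 0.37596 + 0.20504 = 0.581
P(G|B) = 0.78·0.542 + 0.22·0.718 = 0.42276 + 0.15796 = 0.58072
Then overall,
P(G) = 0.7·0.581 + 0.3·0.58072
      = 0.4067 + 0.174216 = 0.580916

0.5809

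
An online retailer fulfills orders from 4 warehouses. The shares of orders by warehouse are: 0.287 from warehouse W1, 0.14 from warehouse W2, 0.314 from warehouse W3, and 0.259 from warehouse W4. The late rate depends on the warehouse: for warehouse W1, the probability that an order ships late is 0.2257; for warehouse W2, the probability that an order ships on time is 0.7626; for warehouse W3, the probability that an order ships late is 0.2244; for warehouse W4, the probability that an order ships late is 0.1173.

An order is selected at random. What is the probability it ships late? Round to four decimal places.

P(L|W2) = 1 − 0.7626 = 0.2374.
P(L) = P(L|W1)·P(W1) + P(L|W2)·P(W2) + P(L|W3)·P(W3) + P(L|W4)·P(W4)
      = 0.2257·0.287 + 0.2374·0.14 + 0.2244·0.314 + 0.1173·0.259
      = 0.0647759 + 0.033236 + 0.0704616 + 0.0303807 = 0.1988542

P(L) ≈ 0.1989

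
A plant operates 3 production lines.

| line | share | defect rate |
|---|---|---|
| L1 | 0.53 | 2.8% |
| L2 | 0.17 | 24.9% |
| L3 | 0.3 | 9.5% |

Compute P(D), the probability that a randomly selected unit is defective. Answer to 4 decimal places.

By the law of total probability,
P(D) = P(D|L1)·P(L1) + P(D|L2)·P(L2) + P(D|L3)·P(L3)
      = 0.028·0.53 + 0.249·0.17 + 0.095·0.3
      = 0.01484 + 0.04233 + 0.0285 = 0.08567

0.0857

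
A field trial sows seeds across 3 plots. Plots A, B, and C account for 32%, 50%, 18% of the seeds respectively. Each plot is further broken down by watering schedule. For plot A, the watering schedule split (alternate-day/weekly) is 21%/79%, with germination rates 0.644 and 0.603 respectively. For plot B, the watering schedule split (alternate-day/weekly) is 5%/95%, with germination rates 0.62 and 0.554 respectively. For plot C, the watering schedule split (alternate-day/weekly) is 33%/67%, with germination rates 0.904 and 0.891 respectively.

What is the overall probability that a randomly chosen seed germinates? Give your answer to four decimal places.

P(G) ≈ 0.6355

P(G|A) = 0.21·0.644 + 0.79·0.603 = 0.13524 + 0.47637 = 0.61161
P(G|B) = 0.05·0.62 + 0.95·0.554 = 0.031 + 0.5263 = 0.5573
P(G|C) = 0.33·0.904 + 0.67·0.891 = 0.29832 + 0.59697 = 0.89529
By total probability over the outer partition,
P(G) = 0.32·0.61161 + 0.5·0.5573 + 0.18·0.89529
      = 0.1957152 + 0.27865 + 0.1611522 = 0.6355174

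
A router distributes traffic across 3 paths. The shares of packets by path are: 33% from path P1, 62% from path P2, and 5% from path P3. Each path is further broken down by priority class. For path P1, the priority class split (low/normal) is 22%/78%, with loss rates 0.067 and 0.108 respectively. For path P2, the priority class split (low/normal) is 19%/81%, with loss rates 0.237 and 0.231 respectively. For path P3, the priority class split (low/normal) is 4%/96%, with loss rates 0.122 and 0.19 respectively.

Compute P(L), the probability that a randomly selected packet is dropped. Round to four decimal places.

0.1860

P(L|P1) = 0.22·0.067 + 0.78·0.108 = 0.01474 + 0.08424 = 0.09898
P(L|P2) = 0.19·0.237 + 0.81·0.231 = 0.04503 + 0.18711 = 0.23214
P(L|P3) = 0.04·0.122 + 0.96·0.19 = 0.00488 + 0.1824 = 0.18728
Then overall,
P(L) = 0.33·0.09898 + 0.62·0.23214 + 0.05·0.18728
      = 0.0326634 + 0.1439268 + 0.009364 = 0.1859542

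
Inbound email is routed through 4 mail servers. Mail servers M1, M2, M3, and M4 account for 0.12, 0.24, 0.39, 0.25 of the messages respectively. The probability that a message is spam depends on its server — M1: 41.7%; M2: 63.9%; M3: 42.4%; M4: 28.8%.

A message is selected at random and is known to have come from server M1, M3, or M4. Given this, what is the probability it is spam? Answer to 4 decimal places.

Let J = {M1, M3, M4}.
P(J) = 0.12 + 0.39 + 0.25 = 0.76.
P(S ∩ J) = 0.417·0.12 + 0.424·0.39 + 0.288·0.25 = 0.05004 + 0.16536 + 0.072 = 0.2874.
P(S | J) = 0.2874 / 0.76 = 0.378158…

P(S|J) ≈ 0.3782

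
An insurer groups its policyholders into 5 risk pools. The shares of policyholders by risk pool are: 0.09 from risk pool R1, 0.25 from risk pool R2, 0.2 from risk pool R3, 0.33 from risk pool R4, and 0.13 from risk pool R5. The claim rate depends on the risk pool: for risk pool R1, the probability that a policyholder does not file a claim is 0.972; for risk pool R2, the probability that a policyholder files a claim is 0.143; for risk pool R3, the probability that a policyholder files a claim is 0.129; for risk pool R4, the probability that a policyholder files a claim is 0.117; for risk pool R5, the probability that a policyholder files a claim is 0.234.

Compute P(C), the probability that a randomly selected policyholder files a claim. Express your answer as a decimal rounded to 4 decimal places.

0.1331

P(C|R1) = 1 − 0.972 = 0.028.
Using total probability over the partition,
P(C) = P(C|R1)·P(R1) + P(C|R2)·P(R2) + P(C|R3)·P(R3) + P(C|R4)·P(R4) + P(C|R5)·P(R5)
      = 0.028·0.09 + 0.143·0.25 + 0.129·0.2 + 0.117·0.33 + 0.234·0.13
      = 0.00252 + 0.03575 + 0.0258 + 0.03861 + 0.03042 = 0.1331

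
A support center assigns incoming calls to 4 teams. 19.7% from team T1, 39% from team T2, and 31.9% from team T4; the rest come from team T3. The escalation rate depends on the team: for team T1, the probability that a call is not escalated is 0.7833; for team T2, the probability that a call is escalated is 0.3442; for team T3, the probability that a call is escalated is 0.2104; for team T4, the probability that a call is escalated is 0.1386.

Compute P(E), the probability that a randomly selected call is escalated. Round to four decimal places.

0.2409

P(T3) = 1 − (0.197 + 0.39 + 0.319) = 0.094.
P(E|T1) = 1 − 0.7833 = 0.2167.
P(E) = P(E|T1)·P(T1) + P(E|T2)·P(T2) + P(E|T3)·P(T3) + P(E|T4)·P(T4)
      = 0.2167·0.197 + 0.3442·0.39 + 0.2104·0.094 + 0.1386·0.319
      = 0.0426899 + 0.134238 + 0.0197776 + 0.0442134 = 0.2409189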